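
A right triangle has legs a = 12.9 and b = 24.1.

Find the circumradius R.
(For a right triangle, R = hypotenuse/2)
Hypotenuse c = √(a² + b²) = √(166.41 + 580.81) = √747.22 ≈ 27.3353
R = c/2 ≈ 27.3353/2 ≈ 13.6677

R = 13.67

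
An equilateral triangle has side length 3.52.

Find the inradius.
r = Area/s with s the semi-perimeter.
Area = (√3/4)·3.52² = (√3/4)·12.3904 ≈ 0.433013·12.3904 ≈ 5.3652
s = 3·3.52/2 = 5.28
r ≈ 5.3652/5.28 ≈ 1.01614
(Equivalently r = side/(2√3) = 3.52/3.4641 ≈ 1.01614.)

r = 1.016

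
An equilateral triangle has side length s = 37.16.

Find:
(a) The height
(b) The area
(a) The height splits the triangle into two 30-60-90 halves: h = s·√3/2 = 37.16·1.73205/2 ≈ 64.363/2 ≈ 32.1815
(b) Area = (√3/4)·s² = (√3/4)·37.16² = (√3/4)·1380.8656 ≈ 0.433013·1380.8656 ≈ 597.932

Height = 32.18, Area = 597.9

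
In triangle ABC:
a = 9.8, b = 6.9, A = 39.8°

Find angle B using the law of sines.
a/sin(A) = b/sin(B)  ⇒  sin(B) = b·sin(A)/a = 6.9·sin(39.8°)/9.8
sin(39.8°) ≈ 0.64011
sin(B) ≈ 6.9·0.64011/9.8 ≈ 4.41676/9.8 ≈ 0.450689
B = arcsin(0.450689) ≈ 26.7879°
(Since b ≤ a we need B ≤ A, so the obtuse alternative 180° − 26.7879° ≈ 153.212° is rejected.)

B = 26.79°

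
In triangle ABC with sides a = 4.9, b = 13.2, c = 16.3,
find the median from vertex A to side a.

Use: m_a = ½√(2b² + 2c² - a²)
m_a = ½√(2·13.2² + 2·16.3² − 4.9²) = ½√(2·174.24 + 2·265.69 − 24.01) = ½√(348.48 + 531.38 − 24.01) = ½√855.85
√855.85 ≈ 29.2549, so m_a ≈ 14.6275

m_a = 14.63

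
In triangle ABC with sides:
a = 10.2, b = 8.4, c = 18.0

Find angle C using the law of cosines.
c² = a² + b² − 2ab·cos(C)  ⇒  cos(C) = (a² + b² − c²)/(2ab)
cos(C) = (10.2² + 8.4² − 18.0²)/(2·10.2·8.4) = (104.04 + 70.56 − 324)/171.36 = -149.4/171.36 ≈ -0.871849
C = arccos(-0.871849) ≈ 150.674°

C = 150.7°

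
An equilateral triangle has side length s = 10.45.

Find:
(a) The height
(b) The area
(a) The height splits the triangle into two 30-60-90 halves: h = s·√3/2 = 10.45·1.73205/2 ≈ 18.0999/2 ≈ 9.04997
(b) Area = (√3/4)·s² = (√3/4)·10.45² = (√3/4)·109.2025 ≈ 0.433013·109.2025 ≈ 47.2861

Height = 9.05, Area = 47.29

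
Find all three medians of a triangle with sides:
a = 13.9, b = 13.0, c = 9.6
Median formula: m_a = ½√(2b² + 2c² − a²) (and cyclically). a² = 193.21, b² = 169, c² = 92.16.
m_a = ½√(2·169 + 2·92.16 − 193.21) = ½√329.11 ≈ ½·18.1414 ≈ 9.07069
m_b = ½√(2·193.21 + 2·92.16 − 169) = ½√401.74 ≈ ½·20.0435 ≈ 10.0217
m_c = ½√(2·193.21 + 2·169 − 92.16) = ½√632.26 ≈ ½·25.1448 ≈ 12.5724

m_a = 9.071, m_b = 10.02, m_c = 12.57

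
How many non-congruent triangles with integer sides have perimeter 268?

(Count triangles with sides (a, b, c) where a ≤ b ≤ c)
Let a ≤ b ≤ c with a + b + c = 268. The only binding inequality is a + b > c, i.e. 268 − c > c, so c < 268/2; and c ≥ 268/3 since c is the largest side.
So 90 ≤ c ≤ 133. For each c, b runs from ⌈(268 − c)/2⌉ up to c (then a = 268 − b − c satisfies 1 ≤ a ≤ b automatically), giving c − ⌈(268 − c)/2⌉ + 1 choices.
Summing over c: 2 + 3 + 5 + 6 + … + 65 + 66  (44 terms, c = 90, …, 133) = 1496
Check (closed form: nearest integer to p²/48 for even p, (p+3)²/48 for odd p): 268²/48 = 71824/48 ≈ 1496.33 → 1496

1496 triangles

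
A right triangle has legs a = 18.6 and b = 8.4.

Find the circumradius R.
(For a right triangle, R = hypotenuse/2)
Hypotenuse c = √(a² + b²) = √(345.96 + 70.56) = √416.52 ≈ 20.4088
R = c/2 ≈ 20.4088/2 ≈ 10.2044

R = 10.2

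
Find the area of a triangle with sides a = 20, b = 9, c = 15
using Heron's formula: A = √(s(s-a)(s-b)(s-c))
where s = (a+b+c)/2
s = (20 + 9 + 15)/2 = 44/2 = 22
s − a = 2, s − b = 13, s − c = 7
s(s−a)(s−b)(s−c) = 22·2·13·7 = 4004
Area = √4004 ≈ 63.2772

s = 22.0, Area = 63.28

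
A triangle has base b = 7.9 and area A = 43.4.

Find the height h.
A = ½·b·h  ⇒  h = 2A/b = 2·43.4/7.9 = 86.8/7.9 ≈ 10.9873

h = 10.99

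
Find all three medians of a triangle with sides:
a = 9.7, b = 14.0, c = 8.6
Median formula: m_a = ½√(2b² + 2c² − a²) (and cyclically). a² = 94.09, b² = 196, c² = 73.96.
m_a = ½√(2·196 + 2·73.96 − 94.09) = ½√445.83 ≈ ½·21.1147 ≈ 10.5573
m_b = ½√(2·94.09 + 2·73.96 − 196) = ½√140.1 ≈ ½·11.8364 ≈ 5.91819
m_c = ½√(2·94.09 + 2·196 − 73.96) = ½√506.22 ≈ ½·22.4993 ≈ 11.2497

m_a = 10.56, m_b = 5.918, m_c = 11.25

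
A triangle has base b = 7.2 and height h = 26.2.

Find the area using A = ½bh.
A = ½·b·h = ½·7.2·26.2 = ½·188.64 = 94.32

Area = 94.32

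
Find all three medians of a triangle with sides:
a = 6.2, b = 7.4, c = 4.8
Median formula: m_a = ½√(2b² + 2c² − a²) (and cyclically). a² = 38.44, b² = 54.76, c² = 23.04.
m_a = ½√(2·54.76 + 2·23.04 − 38.44) = ½√117.16 ≈ ½·10.824 ≈ 5.41202
m_b = ½√(2·38.44 + 2·23.04 − 54.76) = ½√68.2 ≈ ½·8.25833 ≈ 4.12916
m_c = ½√(2·38.44 + 2·54.76 − 23.04) = ½√163.36 ≈ ½·12.7812 ≈ 6.39062

m_a = 5.412, m_b = 4.129, m_c = 6.391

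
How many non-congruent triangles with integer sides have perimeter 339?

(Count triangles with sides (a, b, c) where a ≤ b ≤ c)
Let a ≤ b ≤ c with a + b + c = 339. The only binding inequality is a + b > c, i.e. 339 − c > c, so c < 339/2; and c ≥ 339/3 since c is the largest side.
So 113 ≤ c ≤ 169. For each c, b runs from ⌈(339 − c)/2⌉ up to c (then a = 339 − b − c satisfies 1 ≤ a ≤ b automatically), giving c − ⌈(339 − c)/2⌉ + 1 choices.
Summing over c: 1 + 2 + 4 + 5 + … + 83 + 85  (57 terms, c = 113, …, 169) = 2437
Check (closed form: nearest integer to p²/48 for even p, (p+3)²/48 for odd p): (339+3)²/48 = 342²/48 = 116964/48 ≈ 2436.75 → 2437

2437 triangles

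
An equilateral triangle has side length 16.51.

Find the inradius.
r = Area/s with s the semi-perimeter.
Area = (√3/4)·16.51² = (√3/4)·272.5801 ≈ 0.433013·272.5801 ≈ 118.031
s = 3·16.51/2 = 24.765
r ≈ 118.031/24.765 ≈ 4.76603
(Equivalently r = side/(2√3) = 16.51/3.4641 ≈ 4.76603.)

r = 4.766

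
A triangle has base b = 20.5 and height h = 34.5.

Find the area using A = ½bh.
A = ½·b·h = ½·20.5·34.5 = ½·707.25 = 353.625

Area = 353.625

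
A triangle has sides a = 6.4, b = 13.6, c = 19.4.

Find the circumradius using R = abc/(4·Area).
First find the area with Heron's formula.
s = (6.4 + 13.6 + 19.4)/2 = 19.7
Area = √(s(s−a)(s−b)(s−c)) = √(19.7·13.3·6.1·0.3) ≈ √479.478 ≈ 21.897
abc = 6.4·13.6·19.4 = 1688.576
R = abc/(4·Area) ≈ 1688.576/(4·21.897) = 1688.576/87.588 ≈ 19.2786

R = 19.28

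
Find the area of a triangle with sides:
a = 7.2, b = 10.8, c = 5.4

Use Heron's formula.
s = (7.2 + 10.8 + 5.4)/2 = 23.4/2 = 11.7
s − a = 4.5, s − b = 0.9, s − c = 6.3
s(s−a)(s−b)(s−c) = 11.7·4.5·0.9·6.3 ≈ 298.526
Area = √298.526 ≈ 17.2779

Area = 17.28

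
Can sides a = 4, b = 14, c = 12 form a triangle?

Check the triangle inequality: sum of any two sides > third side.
a + b vs c: 4 + 14 = 18 > 12  ✓
a + c vs b: 4 + 12 = 16 > 14  ✓
b + c vs a: 14 + 12 = 26 > 4  ✓

Yes, triangle inequality satisfied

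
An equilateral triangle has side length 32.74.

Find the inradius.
r = Area/s with s the semi-perimeter.
Area = (√3/4)·32.74² = (√3/4)·1071.9076 ≈ 0.433013·1071.9076 ≈ 464.15
s = 3·32.74/2 = 49.11
r ≈ 464.15/49.11 ≈ 9.45122
(Equivalently r = side/(2√3) = 32.74/3.4641 ≈ 9.45122.)

r = 9.451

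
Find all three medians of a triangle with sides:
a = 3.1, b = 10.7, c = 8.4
Median formula: m_a = ½√(2b² + 2c² − a²) (and cyclically). a² = 9.61, b² = 114.49, c² = 70.56.
m_a = ½√(2·114.49 + 2·70.56 − 9.61) = ½√360.49 ≈ ½·18.9866 ≈ 9.49329
m_b = ½√(2·9.61 + 2·70.56 − 114.49) = ½√45.85 ≈ ½·6.77126 ≈ 3.38563
m_c = ½√(2·9.61 + 2·114.49 − 70.56) = ½√177.64 ≈ ½·13.3282 ≈ 6.66408

m_a = 9.493, m_b = 3.386, m_c = 6.664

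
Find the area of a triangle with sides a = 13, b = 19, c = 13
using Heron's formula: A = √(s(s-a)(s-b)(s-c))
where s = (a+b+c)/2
s = (13 + 19 + 13)/2 = 45/2 = 22.5
s − a = 9.5, s − b = 3.5, s − c = 9.5
s(s−a)(s−b)(s−c) = 22.5·9.5·3.5·9.5 = 7107.1875
Area = √7107.1875 ≈ 84.3041

s = 22.5, Area = 84.3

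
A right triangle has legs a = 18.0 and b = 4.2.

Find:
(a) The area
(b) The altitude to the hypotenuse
(a) The legs are perpendicular, so Area = ½·a·b = ½·18.0·4.2 = ½·75.6 = 37.8
(b) Hypotenuse c = √(a² + b²) = √(324 + 17.64) = √341.64 ≈ 18.4835
    Area = ½·c·h_c  ⇒  h_c = 2·Area/c = 75.6/18.4835 ≈ 4.09013

Area = 37.8, h_c = 4.09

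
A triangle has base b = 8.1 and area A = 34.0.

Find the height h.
A = ½·b·h  ⇒  h = 2A/b = 2·34.0/8.1 = 68/8.1 ≈ 8.39506

h = 8.395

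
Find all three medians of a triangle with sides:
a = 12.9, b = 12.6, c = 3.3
Median formula: m_a = ½√(2b² + 2c² − a²) (and cyclically). a² = 166.41, b² = 158.76, c² = 10.89.
m_a = ½√(2·158.76 + 2·10.89 − 166.41) = ½√172.89 ≈ ½·13.1488 ≈ 6.57438
m_b = ½√(2·166.41 + 2·10.89 − 158.76) = ½√195.84 ≈ ½·13.9943 ≈ 6.99714
m_c = ½√(2·166.41 + 2·158.76 − 10.89) = ½√639.45 ≈ ½·25.2873 ≈ 12.6437

m_a = 6.574, m_b = 6.997, m_c = 12.64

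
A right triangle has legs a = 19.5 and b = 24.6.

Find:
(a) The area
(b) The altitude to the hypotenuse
(a) The legs are perpendicular, so Area = ½·a·b = ½·19.5·24.6 = ½·479.7 = 239.85
(b) Hypotenuse c = √(a² + b²) = √(380.25 + 605.16) = √985.41 ≈ 31.3912
    Area = ½·c·h_c  ⇒  h_c = 2·Area/c = 479.7/31.3912 ≈ 15.2813

Area = 239.85, h_c = 15.28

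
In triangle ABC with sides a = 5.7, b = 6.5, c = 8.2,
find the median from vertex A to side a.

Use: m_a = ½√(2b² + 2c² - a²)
m_a = ½√(2·6.5² + 2·8.2² − 5.7²) = ½√(2·42.25 + 2·67.24 − 32.49) = ½√(84.5 + 134.48 − 32.49) = ½√186.49
√186.49 ≈ 13.6561, so m_a ≈ 6.82807

m_a = 6.828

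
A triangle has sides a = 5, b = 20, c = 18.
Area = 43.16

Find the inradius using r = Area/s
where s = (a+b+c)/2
s = (5 + 20 + 18)/2 = 43/2 = 21.5
r = Area/s = 43.16/21.5 ≈ 2.00744

r = 2.007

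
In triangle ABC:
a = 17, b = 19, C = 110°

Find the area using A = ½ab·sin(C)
A = ½·a·b·sin(C) = ½·17·19·sin(110°)
sin(110°) ≈ 0.939693
A ≈ ½·323·0.939693 = 161.5·0.939693 ≈ 151.76

Area = 151.8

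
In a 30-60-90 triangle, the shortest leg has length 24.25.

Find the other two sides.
In a 30-60-90 triangle the sides are in ratio 1 : √3 : 2 (short leg : long leg : hypotenuse).
Long leg = 24.25·√3 ≈ 24.25·1.73205 ≈ 42.0022
Hypotenuse = 2·24.25 = 48.5

Long leg = 24.25√3 = 42, Hypotenuse = 48.5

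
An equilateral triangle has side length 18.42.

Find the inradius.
r = Area/s with s the semi-perimeter.
Area = (√3/4)·18.42² = (√3/4)·339.2964 ≈ 0.433013·339.2964 ≈ 146.92
s = 3·18.42/2 = 27.63
r ≈ 146.92/27.63 ≈ 5.3174
(Equivalently r = side/(2√3) = 18.42/3.4641 ≈ 5.3174.)

r = 5.317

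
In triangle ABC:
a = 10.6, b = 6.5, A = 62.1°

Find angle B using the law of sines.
a/sin(A) = b/sin(B)  ⇒  sin(B) = b·sin(A)/a = 6.5·sin(62.1°)/10.6
sin(62.1°) ≈ 0.883766
sin(B) ≈ 6.5·0.883766/10.6 ≈ 5.74448/10.6 ≈ 0.541932
B = arcsin(0.541932) ≈ 32.8152°
(Since b ≤ a we need B ≤ A, so the obtuse alternative 180° − 32.8152° ≈ 147.185° is rejected.)

B = 32.82°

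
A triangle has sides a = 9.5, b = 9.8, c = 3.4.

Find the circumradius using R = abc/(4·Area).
First find the area with Heron's formula.
s = (9.5 + 9.8 + 3.4)/2 = 11.35
Area = √(s(s−a)(s−b)(s−c)) = √(11.35·1.85·1.55·7.95) ≈ √258.742 ≈ 16.0854
abc = 9.5·9.8·3.4 = 316.54
R = abc/(4·Area) ≈ 316.54/(4·16.0854) = 316.54/64.3418 ≈ 4.91966

R = 4.92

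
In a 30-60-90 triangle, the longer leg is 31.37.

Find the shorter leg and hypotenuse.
In a 30-60-90 triangle the sides are in ratio 1 : √3 : 2, so short leg = long leg/√3 and hypotenuse = 2·(short leg).
Short leg = 31.37/√3 ≈ 31.37/1.73205 ≈ 18.1115
Hypotenuse = 2·18.1115 ≈ 36.223

Short leg = 18.11, Hypotenuse = 36.22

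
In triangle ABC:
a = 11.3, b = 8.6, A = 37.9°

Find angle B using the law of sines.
a/sin(A) = b/sin(B)  ⇒  sin(B) = b·sin(A)/a = 8.6·sin(37.9°)/11.3
sin(37.9°) ≈ 0.614285
sin(B) ≈ 8.6·0.614285/11.3 ≈ 5.28285/11.3 ≈ 0.467509
B = arcsin(0.467509) ≈ 27.8727°
(Since b ≤ a we need B ≤ A, so the obtuse alternative 180° − 27.8727° ≈ 152.127° is rejected.)

B = 27.87°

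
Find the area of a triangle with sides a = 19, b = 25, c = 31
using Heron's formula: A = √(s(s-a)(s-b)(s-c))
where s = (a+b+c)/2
s = (19 + 25 + 31)/2 = 75/2 = 37.5
s − a = 18.5, s − b = 12.5, s − c = 6.5
s(s−a)(s−b)(s−c) = 37.5·18.5·12.5·6.5 = 56367.1875
Area = √56367.1875 ≈ 237.418

s = 37.5, Area = 237.4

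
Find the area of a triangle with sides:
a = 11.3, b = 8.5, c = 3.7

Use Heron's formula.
s = (11.3 + 8.5 + 3.7)/2 = 23.5/2 = 11.75
s − a = 0.45, s − b = 3.25, s − c = 8.05
s(s−a)(s−b)(s−c) = 11.75·0.45·3.25·8.05 ≈ 138.334
Area = √138.334 ≈ 11.7616

Area = 11.76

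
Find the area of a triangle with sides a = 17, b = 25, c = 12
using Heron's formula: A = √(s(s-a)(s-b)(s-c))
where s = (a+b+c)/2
s = (17 + 25 + 12)/2 = 54/2 = 27
s − a = 10, s − b = 2, s − c = 15
s(s−a)(s−b)(s−c) = 27·10·2·15 = 8100
Area = √8100 ≈ 90

s = 27.0, Area = 90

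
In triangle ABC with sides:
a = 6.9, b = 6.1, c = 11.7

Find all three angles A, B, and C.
Law of cosines for each angle (a² = 47.61, b² = 37.21, c² = 136.89):
cos(A) = (b² + c² − a²)/(2bc) = (37.21 + 136.89 − 47.61)/(2·6.1·11.7) = 126.49/142.74 ≈ 0.886157  ⇒  A ≈ 27.6058°
cos(B) = (a² + c² − b²)/(2ac) = (47.61 + 136.89 − 37.21)/(2·6.9·11.7) = 147.29/161.46 ≈ 0.912238  ⇒  B ≈ 24.1835°
cos(C) = (a² + b² − c²)/(2ab) = (47.61 + 37.21 − 136.89)/(2·6.9·6.1) = -52.07/84.18 ≈ -0.618555  ⇒  C ≈ 128.211°
Check: A + B + C ≈ 180°

A = 27.61°, B = 24.18°, C = 128.2°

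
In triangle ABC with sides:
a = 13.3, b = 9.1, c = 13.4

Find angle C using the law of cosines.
c² = a² + b² − 2ab·cos(C)  ⇒  cos(C) = (a² + b² − c²)/(2ab)
cos(C) = (13.3² + 9.1² − 13.4²)/(2·13.3·9.1) = (176.89 + 82.81 − 179.56)/242.06 = 80.14/242.06 ≈ 0.331075
C = arccos(0.331075) ≈ 70.666°

C = 70.67°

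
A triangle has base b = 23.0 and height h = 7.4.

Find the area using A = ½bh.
A = ½·b·h = ½·23.0·7.4 = ½·170.2 = 85.1

Area = 85.1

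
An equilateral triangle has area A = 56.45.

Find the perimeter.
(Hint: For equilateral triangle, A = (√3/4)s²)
A = (√3/4)s²  ⇒  s² = 4A/√3 = 4·56.45/√3 = 225.8/1.73205 ≈ 130.366
s ≈ √130.366 ≈ 11.4178
Perimeter = 3s ≈ 3·11.4178 ≈ 34.2533

Perimeter = 34.25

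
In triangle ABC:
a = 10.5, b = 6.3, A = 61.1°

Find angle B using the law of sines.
a/sin(A) = b/sin(B)  ⇒  sin(B) = b·sin(A)/a = 6.3·sin(61.1°)/10.5
sin(61.1°) ≈ 0.875465
sin(B) ≈ 6.3·0.875465/10.5 ≈ 5.51543/10.5 ≈ 0.525279
B = arcsin(0.525279) ≈ 31.687°
(Since b ≤ a we need B ≤ A, so the obtuse alternative 180° − 31.687° ≈ 148.313° is rejected.)

B = 31.69°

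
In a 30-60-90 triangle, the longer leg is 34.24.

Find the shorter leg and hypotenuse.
In a 30-60-90 triangle the sides are in ratio 1 : √3 : 2, so short leg = long leg/√3 and hypotenuse = 2·(short leg).
Short leg = 34.24/√3 ≈ 34.24/1.73205 ≈ 19.7685
Hypotenuse = 2·19.7685 ≈ 39.5369

Short leg = 19.77, Hypotenuse = 39.54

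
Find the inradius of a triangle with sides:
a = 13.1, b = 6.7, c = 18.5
r = Area/s where s is the semi-perimeter.
s = (13.1 + 6.7 + 18.5)/2 = 38.3/2 = 19.15
Area = √(s(s−a)(s−b)(s−c)) = √(19.15·6.05·12.45·0.65) ≈ √937.577 ≈ 30.6199
r ≈ 30.6199/19.15 ≈ 1.59895

r = 1.599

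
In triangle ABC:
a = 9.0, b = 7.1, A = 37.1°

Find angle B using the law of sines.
a/sin(A) = b/sin(B)  ⇒  sin(B) = b·sin(A)/a = 7.1·sin(37.1°)/9.0
sin(37.1°) ≈ 0.603208
sin(B) ≈ 7.1·0.603208/9.0 ≈ 4.28278/9.0 ≈ 0.475864
B = arcsin(0.475864) ≈ 28.4156°
(Since b ≤ a we need B ≤ A, so the obtuse alternative 180° − 28.4156° ≈ 151.584° is rejected.)

B = 28.42°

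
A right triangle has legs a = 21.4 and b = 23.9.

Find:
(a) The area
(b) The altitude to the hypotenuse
(a) The legs are perpendicular, so Area = ½·a·b = ½·21.4·23.9 = ½·511.46 = 255.73
(b) Hypotenuse c = √(a² + b²) = √(457.96 + 571.21) = √1029.17 ≈ 32.0807
    Area = ½·c·h_c  ⇒  h_c = 2·Area/c = 511.46/32.0807 ≈ 15.9429

Area = 255.73, h_c = 15.94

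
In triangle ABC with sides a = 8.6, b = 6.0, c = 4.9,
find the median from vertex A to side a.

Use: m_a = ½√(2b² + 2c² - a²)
m_a = ½√(2·6.0² + 2·4.9² − 8.6²) = ½√(2·36 + 2·24.01 − 73.96) = ½√(72 + 48.02 − 73.96) = ½√46.06
√46.06 ≈ 6.78675, so m_a ≈ 3.39338

m_a = 3.393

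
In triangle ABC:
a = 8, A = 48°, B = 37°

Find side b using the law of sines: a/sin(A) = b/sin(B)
a/sin(A) = b/sin(B)  ⇒  b = a·sin(B)/sin(A) = 8·sin(37°)/sin(48°)
sin(37°) ≈ 0.601815, sin(48°) ≈ 0.743145
b ≈ 8·0.601815/0.743145 ≈ 4.81452/0.743145 ≈ 6.47858

b = 6.479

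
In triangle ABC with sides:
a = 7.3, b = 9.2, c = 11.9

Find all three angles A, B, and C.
Law of cosines for each angle (a² = 53.29, b² = 84.64, c² = 141.61):
cos(A) = (b² + c² − a²)/(2bc) = (84.64 + 141.61 − 53.29)/(2·9.2·11.9) = 172.96/218.96 ≈ 0.789916  ⇒  A ≈ 37.8223°
cos(B) = (a² + c² − b²)/(2ac) = (53.29 + 141.61 − 84.64)/(2·7.3·11.9) = 110.26/173.74 ≈ 0.634626  ⇒  B ≈ 50.6077°
cos(C) = (a² + b² − c²)/(2ab) = (53.29 + 84.64 − 141.61)/(2·7.3·9.2) = -3.68/134.32 ≈ -0.0273973  ⇒  C ≈ 91.5699°
Check: A + B + C ≈ 180°

A = 37.82°, B = 50.61°, C = 91.57°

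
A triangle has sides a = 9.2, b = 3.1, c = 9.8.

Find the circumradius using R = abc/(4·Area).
First find the area with Heron's formula.
s = (9.2 + 3.1 + 9.8)/2 = 11.05
Area = √(s(s−a)(s−b)(s−c)) = √(11.05·1.85·7.95·1.25) ≈ √203.147 ≈ 14.253
abc = 9.2·3.1·9.8 = 279.496
R = abc/(4·Area) ≈ 279.496/(4·14.253) = 279.496/57.0119 ≈ 4.90241

R = 4.902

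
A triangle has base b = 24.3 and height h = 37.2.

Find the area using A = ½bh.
A = ½·b·h = ½·24.3·37.2 = ½·903.96 = 451.98

Area = 451.98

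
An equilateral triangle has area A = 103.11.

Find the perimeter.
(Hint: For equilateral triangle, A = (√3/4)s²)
A = (√3/4)s²  ⇒  s² = 4A/√3 = 4·103.11/√3 = 412.44/1.73205 ≈ 238.122
s ≈ √238.122 ≈ 15.4312
Perimeter = 3s ≈ 3·15.4312 ≈ 46.2936

Perimeter = 46.29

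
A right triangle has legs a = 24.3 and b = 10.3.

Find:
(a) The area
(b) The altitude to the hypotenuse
(a) The legs are perpendicular, so Area = ½·a·b = ½·24.3·10.3 = ½·250.29 = 125.145
(b) Hypotenuse c = √(a² + b²) = √(590.49 + 106.09) = √696.58 ≈ 26.3928
    Area = ½·c·h_c  ⇒  h_c = 2·Area/c = 250.29/26.3928 ≈ 9.48327

Area = 125.145, h_c = 9.483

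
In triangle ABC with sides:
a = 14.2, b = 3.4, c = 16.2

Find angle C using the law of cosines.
c² = a² + b² − 2ab·cos(C)  ⇒  cos(C) = (a² + b² − c²)/(2ab)
cos(C) = (14.2² + 3.4² − 16.2²)/(2·14.2·3.4) = (201.64 + 11.56 − 262.44)/96.56 = -49.24/96.56 ≈ -0.509942
C = arccos(-0.509942) ≈ 120.66°

C = 120.7°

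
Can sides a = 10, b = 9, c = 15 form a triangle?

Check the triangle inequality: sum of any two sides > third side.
a + b vs c: 10 + 9 = 19 > 15  ✓
a + c vs b: 10 + 15 = 25 > 9  ✓
b + c vs a: 9 + 15 = 24 > 10  ✓

Yes, triangle inequality satisfied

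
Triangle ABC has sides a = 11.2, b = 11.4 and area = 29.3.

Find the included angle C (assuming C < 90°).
Area = ½·a·b·sin(C)  ⇒  sin(C) = 2·Area/(a·b) = 2·29.3/(11.2·11.4) = 58.6/127.68 ≈ 0.45896
C = arcsin(0.45896) ≈ 27.32° (taking the acute solution since C < 90°)

C = 27.32°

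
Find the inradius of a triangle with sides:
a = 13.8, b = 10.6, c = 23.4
r = Area/s where s is the semi-perimeter.
s = (13.8 + 10.6 + 23.4)/2 = 47.8/2 = 23.9
Area = √(s(s−a)(s−b)(s−c)) = √(23.9·10.1·13.3·0.5) ≈ √1605.24 ≈ 40.0655
r ≈ 40.0655/23.9 ≈ 1.67638

r = 1.676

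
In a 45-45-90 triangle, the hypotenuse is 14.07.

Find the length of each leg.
In a 45-45-90 triangle hypotenuse = leg·√2, so leg = hypotenuse/√2.
Leg = 14.07/√2 ≈ 14.07/1.41421 ≈ 9.94899

Each leg = 9.949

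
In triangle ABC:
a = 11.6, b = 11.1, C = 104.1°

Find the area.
Two sides and the included angle (SAS): A = ½·a·b·sin(C) = ½·11.6·11.1·sin(104.1°)
sin(104.1°) ≈ 0.969872
A ≈ ½·128.76·0.969872 = 64.38·0.969872 ≈ 62.4404

Area = 62.44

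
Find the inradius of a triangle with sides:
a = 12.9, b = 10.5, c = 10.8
r = Area/s where s is the semi-perimeter.
s = (12.9 + 10.5 + 10.8)/2 = 34.2/2 = 17.1
Area = √(s(s−a)(s−b)(s−c)) = √(17.1·4.2·6.6·6.3) ≈ √2986.28 ≈ 54.6468
r ≈ 54.6468/17.1 ≈ 3.19572

r = 3.196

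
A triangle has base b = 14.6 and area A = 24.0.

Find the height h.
A = ½·b·h  ⇒  h = 2A/b = 2·24.0/14.6 = 48/14.6 ≈ 3.28767

h = 3.288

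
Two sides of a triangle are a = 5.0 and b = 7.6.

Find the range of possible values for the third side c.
Triangle inequality: |a − b| < c < a + b
|a − b| = |5.0 − 7.6| = 2.6
a + b = 5.0 + 7.6 = 12.6

2.6 < c < 12.6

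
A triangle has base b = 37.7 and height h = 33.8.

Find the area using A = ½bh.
A = ½·b·h = ½·37.7·33.8 = ½·1274.26 = 637.13

Area = 637.13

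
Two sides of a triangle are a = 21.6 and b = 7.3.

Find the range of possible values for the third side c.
Triangle inequality: |a − b| < c < a + b
|a − b| = |21.6 − 7.3| = 14.3
a + b = 21.6 + 7.3 = 28.9

14.3 < c < 28.9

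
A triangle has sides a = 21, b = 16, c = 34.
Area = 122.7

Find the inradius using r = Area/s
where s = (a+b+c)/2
s = (21 + 16 + 34)/2 = 71/2 = 35.5
r = Area/s = 122.7/35.5 ≈ 3.45634

r = 3.456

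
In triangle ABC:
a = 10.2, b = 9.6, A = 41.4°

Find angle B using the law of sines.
a/sin(A) = b/sin(B)  ⇒  sin(B) = b·sin(A)/a = 9.6·sin(41.4°)/10.2
sin(41.4°) ≈ 0.661312
sin(B) ≈ 9.6·0.661312/10.2 ≈ 6.34859/10.2 ≈ 0.622411
B = arcsin(0.622411) ≈ 38.4924°
(Since b ≤ a we need B ≤ A, so the obtuse alternative 180° − 38.4924° ≈ 141.508° is rejected.)

B = 38.49°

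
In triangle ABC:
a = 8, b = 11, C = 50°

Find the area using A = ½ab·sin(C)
A = ½·a·b·sin(C) = ½·8·11·sin(50°)
sin(50°) ≈ 0.766044
A ≈ ½·88·0.766044 = 44·0.766044 ≈ 33.706

Area = 33.71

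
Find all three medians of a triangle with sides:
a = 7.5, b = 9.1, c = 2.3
Median formula: m_a = ½√(2b² + 2c² − a²) (and cyclically). a² = 56.25, b² = 82.81, c² = 5.29.
m_a = ½√(2·82.81 + 2·5.29 − 56.25) = ½√119.95 ≈ ½·10.9522 ≈ 5.47608
m_b = ½√(2·56.25 + 2·5.29 − 82.81) = ½√40.27 ≈ ½·6.34586 ≈ 3.17293
m_c = ½√(2·56.25 + 2·82.81 − 5.29) = ½√272.83 ≈ ½·16.5176 ≈ 8.25878

m_a = 5.476, m_b = 3.173, m_c = 8.259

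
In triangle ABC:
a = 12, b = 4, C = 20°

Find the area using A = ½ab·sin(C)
A = ½·a·b·sin(C) = ½·12·4·sin(20°)
sin(20°) ≈ 0.34202
A ≈ ½·48·0.34202 = 24·0.34202 ≈ 8.20848

Area = 8.208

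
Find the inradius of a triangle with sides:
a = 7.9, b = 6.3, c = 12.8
r = Area/s where s is the semi-perimeter.
s = (7.9 + 6.3 + 12.8)/2 = 27/2 = 13.5
Area = √(s(s−a)(s−b)(s−c)) = √(13.5·5.6·7.2·0.7) ≈ √381.024 ≈ 19.5198
r ≈ 19.5198/13.5 ≈ 1.44591

r = 1.446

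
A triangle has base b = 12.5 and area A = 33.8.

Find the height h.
A = ½·b·h  ⇒  h = 2A/b = 2·33.8/12.5 = 67.6/12.5 ≈ 5.408

h = 5.408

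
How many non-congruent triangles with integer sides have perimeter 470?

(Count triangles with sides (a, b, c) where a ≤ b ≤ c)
Let a ≤ b ≤ c with a + b + c = 470. The only binding inequality is a + b > c, i.e. 470 − c > c, so c < 470/2; and c ≥ 470/3 since c is the largest side.
So 157 ≤ c ≤ 234. For each c, b runs from ⌈(470 − c)/2⌉ up to c (then a = 470 − b − c satisfies 1 ≤ a ≤ b automatically), giving c − ⌈(470 − c)/2⌉ + 1 choices.
Summing over c: 1 + 3 + 4 + 6 + … + 115 + 117  (78 terms, c = 157, …, 234) = 4602
Check (closed form: nearest integer to p²/48 for even p, (p+3)²/48 for odd p): 470²/48 = 220900/48 ≈ 4602.08 → 4602

4602 triangles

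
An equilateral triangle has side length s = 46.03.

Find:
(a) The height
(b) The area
(a) The height splits the triangle into two 30-60-90 halves: h = s·√3/2 = 46.03·1.73205/2 ≈ 79.7263/2 ≈ 39.8631
(b) Area = (√3/4)·s² = (√3/4)·46.03² = (√3/4)·2118.7609 ≈ 0.433013·2118.7609 ≈ 917.45

Height = 39.86, Area = 917.5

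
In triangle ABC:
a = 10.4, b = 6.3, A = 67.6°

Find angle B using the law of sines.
a/sin(A) = b/sin(B)  ⇒  sin(B) = b·sin(A)/a = 6.3·sin(67.6°)/10.4
sin(67.6°) ≈ 0.924546
sin(B) ≈ 6.3·0.924546/10.4 ≈ 5.82464/10.4 ≈ 0.560062
B = arcsin(0.560062) ≈ 34.0601°
(Since b ≤ a we need B ≤ A, so the obtuse alternative 180° − 34.0601° ≈ 145.94° is rejected.)

B = 34.06°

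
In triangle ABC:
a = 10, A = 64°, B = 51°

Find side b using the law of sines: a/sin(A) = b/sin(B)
a/sin(A) = b/sin(B)  ⇒  b = a·sin(B)/sin(A) = 10·sin(51°)/sin(64°)
sin(51°) ≈ 0.777146, sin(64°) ≈ 0.898794
b ≈ 10·0.777146/0.898794 ≈ 7.77146/0.898794 ≈ 8.64654

b = 8.647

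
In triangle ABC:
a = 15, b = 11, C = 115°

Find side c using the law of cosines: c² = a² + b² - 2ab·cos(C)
c² = 15² + 11² − 2·15·11·cos(115°)
cos(115°) ≈ -0.422618
c² ≈ 225 + 121 − 330·(-0.422618) ≈ 346 + 139.464 ≈ 485.464
c ≈ √485.464 ≈ 22.0332

c = 22.03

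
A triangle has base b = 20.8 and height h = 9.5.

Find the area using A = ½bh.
A = ½·b·h = ½·20.8·9.5 = ½·197.6 = 98.8

Area = 98.8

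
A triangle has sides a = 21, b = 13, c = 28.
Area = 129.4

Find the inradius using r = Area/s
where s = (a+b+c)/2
s = (21 + 13 + 28)/2 = 62/2 = 31
r = Area/s = 129.4/31 ≈ 4.17419

r = 4.174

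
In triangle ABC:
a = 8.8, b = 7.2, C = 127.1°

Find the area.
Two sides and the included angle (SAS): A = ½·a·b·sin(C) = ½·8.8·7.2·sin(127.1°)
sin(127.1°) ≈ 0.797584
A ≈ ½·63.36·0.797584 = 31.68·0.797584 ≈ 25.2675

Area = 25.27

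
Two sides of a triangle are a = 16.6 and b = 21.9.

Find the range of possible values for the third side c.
Triangle inequality: |a − b| < c < a + b
|a − b| = |16.6 − 21.9| = 5.3
a + b = 16.6 + 21.9 = 38.5

5.3 < c < 38.5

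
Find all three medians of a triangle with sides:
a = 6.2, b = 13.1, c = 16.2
Median formula: m_a = ½√(2b² + 2c² − a²) (and cyclically). a² = 38.44, b² = 171.61, c² = 262.44.
m_a = ½√(2·171.61 + 2·262.44 − 38.44) = ½√829.66 ≈ ½·28.8038 ≈ 14.4019
m_b = ½√(2·38.44 + 2·262.44 − 171.61) = ½√430.15 ≈ ½·20.7401 ≈ 10.37
m_c = ½√(2·38.44 + 2·171.61 − 262.44) = ½√157.66 ≈ ½·12.5563 ≈ 6.27814

m_a = 14.4, m_b = 10.37, m_c = 6.278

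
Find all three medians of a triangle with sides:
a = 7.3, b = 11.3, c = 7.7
Median formula: m_a = ½√(2b² + 2c² − a²) (and cyclically). a² = 53.29, b² = 127.69, c² = 59.29.
m_a = ½√(2·127.69 + 2·59.29 − 53.29) = ½√320.67 ≈ ½·17.9073 ≈ 8.95363
m_b = ½√(2·53.29 + 2·59.29 − 127.69) = ½√97.47 ≈ ½·9.87269 ≈ 4.93634
m_c = ½√(2·53.29 + 2·127.69 − 59.29) = ½√302.67 ≈ ½·17.3974 ≈ 8.69871

m_a = 8.954, m_b = 4.936, m_c = 8.699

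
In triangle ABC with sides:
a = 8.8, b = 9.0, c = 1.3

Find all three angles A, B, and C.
Law of cosines for each angle (a² = 77.44, b² = 81, c² = 1.69):
cos(A) = (b² + c² − a²)/(2bc) = (81 + 1.69 − 77.44)/(2·9.0·1.3) = 5.25/23.4 ≈ 0.224359  ⇒  A ≈ 77.0348°
cos(B) = (a² + c² − b²)/(2ac) = (77.44 + 1.69 − 81)/(2·8.8·1.3) = -1.87/22.88 ≈ -0.0817308  ⇒  B ≈ 94.6881°
cos(C) = (a² + b² − c²)/(2ab) = (77.44 + 81 − 1.69)/(2·8.8·9.0) = 156.75/158.4 ≈ 0.989583  ⇒  C ≈ 8.27713°
Check: A + B + C ≈ 180°

A = 77.03°, B = 94.69°, C = 8.277°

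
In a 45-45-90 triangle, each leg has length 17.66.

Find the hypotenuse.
In a 45-45-90 triangle the sides are in ratio 1 : 1 : √2, so hypotenuse = leg·√2.
Hypotenuse = 17.66·√2 ≈ 17.66·1.41421 ≈ 24.975

Hypotenuse = 17.66√2 = 24.98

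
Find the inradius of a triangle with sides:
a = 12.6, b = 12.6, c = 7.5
r = Area/s where s is the semi-perimeter.
s = (12.6 + 12.6 + 7.5)/2 = 32.7/2 = 16.35
Area = √(s(s−a)(s−b)(s−c)) = √(16.35·3.75·3.75·8.85) ≈ √2034.81 ≈ 45.1089
r ≈ 45.1089/16.35 ≈ 2.75895

r = 2.759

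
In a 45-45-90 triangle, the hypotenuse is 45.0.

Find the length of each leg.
In a 45-45-90 triangle hypotenuse = leg·√2, so leg = hypotenuse/√2.
Leg = 45.0/√2 ≈ 45.0/1.41421 ≈ 31.8198

Each leg = 31.82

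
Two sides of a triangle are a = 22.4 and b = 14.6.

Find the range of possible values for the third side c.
Triangle inequality: |a − b| < c < a + b
|a − b| = |22.4 − 14.6| = 7.8
a + b = 22.4 + 14.6 = 37

7.8 < c < 37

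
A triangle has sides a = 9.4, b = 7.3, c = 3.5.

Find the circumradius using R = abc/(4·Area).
First find the area with Heron's formula.
s = (9.4 + 7.3 + 3.5)/2 = 10.1
Area = √(s(s−a)(s−b)(s−c)) = √(10.1·0.7·2.8·6.6) ≈ √130.654 ≈ 11.4304
abc = 9.4·7.3·3.5 = 240.17
R = abc/(4·Area) ≈ 240.17/(4·11.4304) = 240.17/45.7215 ≈ 5.25289

R = 5.253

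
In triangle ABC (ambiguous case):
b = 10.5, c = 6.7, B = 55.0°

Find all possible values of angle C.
b/sin(B) = c/sin(C)  ⇒  sin(C) = c·sin(B)/b = 6.7·sin(55.0°)/10.5
sin(55.0°) ≈ 0.819152
sin(C) ≈ 6.7·0.819152/10.5 ≈ 5.48832/10.5 ≈ 0.522697
Candidate 1: C₁ = arcsin(0.522697) ≈ 31.5133°  →  A = 180° − 55.0° − 31.5133° ≈ 93.4867° > 0, valid
Candidate 2: C₂ = 180° − C₁ ≈ 148.487°  →  A = 180° − 55.0° − 148.487° ≈ -23.4867° ≤ 0, not a valid triangle

C = 31.51° (one solution)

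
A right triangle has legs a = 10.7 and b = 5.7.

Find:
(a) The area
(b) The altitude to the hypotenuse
(a) The legs are perpendicular, so Area = ½·a·b = ½·10.7·5.7 = ½·60.99 = 30.495
(b) Hypotenuse c = √(a² + b²) = √(114.49 + 32.49) = √146.98 ≈ 12.1235
    Area = ½·c·h_c  ⇒  h_c = 2·Area/c = 60.99/12.1235 ≈ 5.03071

Area = 30.495, h_c = 5.031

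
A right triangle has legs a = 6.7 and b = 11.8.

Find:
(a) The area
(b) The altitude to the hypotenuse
(a) The legs are perpendicular, so Area = ½·a·b = ½·6.7·11.8 = ½·79.06 = 39.53
(b) Hypotenuse c = √(a² + b²) = √(44.89 + 139.24) = √184.13 ≈ 13.5695
    Area = ½·c·h_c  ⇒  h_c = 2·Area/c = 79.06/13.5695 ≈ 5.82632

Area = 39.53, h_c = 5.826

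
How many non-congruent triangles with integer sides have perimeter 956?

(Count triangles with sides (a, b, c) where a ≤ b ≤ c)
Let a ≤ b ≤ c with a + b + c = 956. The only binding inequality is a + b > c, i.e. 956 − c > c, so c < 956/2; and c ≥ 956/3 since c is the largest side.
So 319 ≤ c ≤ 477. For each c, b runs from ⌈(956 − c)/2⌉ up to c (then a = 956 − b − c satisfies 1 ≤ a ≤ b automatically), giving c − ⌈(956 − c)/2⌉ + 1 choices.
Summing over c: 1 + 3 + 4 + 6 + … + 237 + 238  (159 terms, c = 319, …, 477) = 19040
Check (closed form: nearest integer to p²/48 for even p, (p+3)²/48 for odd p): 956²/48 = 913936/48 ≈ 19040.33 → 19040

19040 triangles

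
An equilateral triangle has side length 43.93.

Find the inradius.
r = Area/s with s the semi-perimeter.
Area = (√3/4)·43.93² = (√3/4)·1929.8449 ≈ 0.433013·1929.8449 ≈ 835.647
s = 3·43.93/2 = 65.895
r ≈ 835.647/65.895 ≈ 12.6815
(Equivalently r = side/(2√3) = 43.93/3.4641 ≈ 12.6815.)

r = 12.68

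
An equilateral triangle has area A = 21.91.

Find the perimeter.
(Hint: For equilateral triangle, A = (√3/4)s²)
A = (√3/4)s²  ⇒  s² = 4A/√3 = 4·21.91/√3 = 87.64/1.73205 ≈ 50.599
s ≈ √50.599 ≈ 7.1133
Perimeter = 3s ≈ 3·7.1133 ≈ 21.3399

Perimeter = 21.34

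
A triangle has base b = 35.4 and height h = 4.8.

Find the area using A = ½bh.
A = ½·b·h = ½·35.4·4.8 = ½·169.92 = 84.96

Area = 84.96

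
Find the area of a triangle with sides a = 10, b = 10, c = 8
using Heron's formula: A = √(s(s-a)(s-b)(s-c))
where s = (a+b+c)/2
s = (10 + 10 + 8)/2 = 28/2 = 14
s − a = 4, s − b = 4, s − c = 6
s(s−a)(s−b)(s−c) = 14·4·4·6 = 1344
Area = √1344 ≈ 36.6606

s = 14.0, Area = 36.66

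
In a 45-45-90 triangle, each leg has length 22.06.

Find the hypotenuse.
In a 45-45-90 triangle the sides are in ratio 1 : 1 : √2, so hypotenuse = leg·√2.
Hypotenuse = 22.06·√2 ≈ 22.06·1.41421 ≈ 31.1976

Hypotenuse = 22.06√2 = 31.2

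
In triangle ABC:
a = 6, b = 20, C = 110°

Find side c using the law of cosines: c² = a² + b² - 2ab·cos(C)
c² = 6² + 20² − 2·6·20·cos(110°)
cos(110°) ≈ -0.34202
c² ≈ 36 + 400 − 240·(-0.34202) ≈ 436 + 82.0848 ≈ 518.085
c ≈ √518.085 ≈ 22.7615

c = 22.76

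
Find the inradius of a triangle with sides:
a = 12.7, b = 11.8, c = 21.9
r = Area/s where s is the semi-perimeter.
s = (12.7 + 11.8 + 21.9)/2 = 46.4/2 = 23.2
Area = √(s(s−a)(s−b)(s−c)) = √(23.2·10.5·11.4·1.3) ≈ √3610.15 ≈ 60.0845
r ≈ 60.0845/23.2 ≈ 2.58985

r = 2.59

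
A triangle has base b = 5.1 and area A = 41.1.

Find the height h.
A = ½·b·h  ⇒  h = 2A/b = 2·41.1/5.1 = 82.2/5.1 ≈ 16.1176

h = 16.12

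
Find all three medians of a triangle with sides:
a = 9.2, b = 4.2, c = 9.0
Median formula: m_a = ½√(2b² + 2c² − a²) (and cyclically). a² = 84.64, b² = 17.64, c² = 81.
m_a = ½√(2·17.64 + 2·81 − 84.64) = ½√112.64 ≈ ½·10.6132 ≈ 5.3066
m_b = ½√(2·84.64 + 2·81 − 17.64) = ½√313.64 ≈ ½·17.7099 ≈ 8.85494
m_c = ½√(2·84.64 + 2·17.64 − 81) = ½√123.56 ≈ ½·11.1158 ≈ 5.55788

m_a = 5.307, m_b = 8.855, m_c = 5.558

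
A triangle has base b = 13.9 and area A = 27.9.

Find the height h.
A = ½·b·h  ⇒  h = 2A/b = 2·27.9/13.9 = 55.8/13.9 ≈ 4.01439

h = 4.014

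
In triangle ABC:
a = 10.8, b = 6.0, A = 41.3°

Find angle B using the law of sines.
a/sin(A) = b/sin(B)  ⇒  sin(B) = b·sin(A)/a = 6.0·sin(41.3°)/10.8
sin(41.3°) ≈ 0.660002
sin(B) ≈ 6.0·0.660002/10.8 ≈ 3.96001/10.8 ≈ 0.366668
B = arcsin(0.366668) ≈ 21.5102°
(Since b ≤ a we need B ≤ A, so the obtuse alternative 180° − 21.5102° ≈ 158.49° is rejected.)

B = 21.51°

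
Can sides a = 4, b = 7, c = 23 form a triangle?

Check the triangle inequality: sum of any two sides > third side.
a + b vs c: 4 + 7 = 11 ≤ 23  ✗
a + c vs b: 4 + 23 = 27 > 7  ✓
b + c vs a: 7 + 23 = 30 > 4  ✓

No: 4 + 7 = 11 is not > 23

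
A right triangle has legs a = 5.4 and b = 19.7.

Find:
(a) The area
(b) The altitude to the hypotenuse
(a) The legs are perpendicular, so Area = ½·a·b = ½·5.4·19.7 = ½·106.38 = 53.19
(b) Hypotenuse c = √(a² + b²) = √(29.16 + 388.09) = √417.25 ≈ 20.4267
    Area = ½·c·h_c  ⇒  h_c = 2·Area/c = 106.38/20.4267 ≈ 5.20789

Area = 53.19, h_c = 5.208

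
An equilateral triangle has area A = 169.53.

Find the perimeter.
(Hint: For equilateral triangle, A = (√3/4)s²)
A = (√3/4)s²  ⇒  s² = 4A/√3 = 4·169.53/√3 = 678.12/1.73205 ≈ 391.513
s ≈ √391.513 ≈ 19.7867
Perimeter = 3s ≈ 3·19.7867 ≈ 59.36

Perimeter = 59.36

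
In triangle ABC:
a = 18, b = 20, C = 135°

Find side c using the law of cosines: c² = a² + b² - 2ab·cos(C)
c² = 18² + 20² − 2·18·20·cos(135°)
cos(135°) ≈ -0.707107
c² ≈ 324 + 400 − 720·(-0.707107) ≈ 724 + 509.117 ≈ 1233.12
c ≈ √1233.12 ≈ 35.1158

c = 35.12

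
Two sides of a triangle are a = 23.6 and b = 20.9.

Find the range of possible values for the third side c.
Triangle inequality: |a − b| < c < a + b
|a − b| = |23.6 − 20.9| = 2.7
a + b = 23.6 + 20.9 = 44.5

2.7 < c < 44.5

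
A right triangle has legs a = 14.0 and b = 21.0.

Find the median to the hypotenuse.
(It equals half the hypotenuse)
Hypotenuse c = √(a² + b²) = √(196 + 441) = √637 ≈ 25.2389
Median to hypotenuse = c/2 ≈ 25.2389/2 ≈ 12.6194

Median = 12.62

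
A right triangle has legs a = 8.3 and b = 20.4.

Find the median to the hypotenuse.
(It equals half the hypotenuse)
Hypotenuse c = √(a² + b²) = √(68.89 + 416.16) = √485.05 ≈ 22.0239
Median to hypotenuse = c/2 ≈ 22.0239/2 ≈ 11.0119

Median = 11.01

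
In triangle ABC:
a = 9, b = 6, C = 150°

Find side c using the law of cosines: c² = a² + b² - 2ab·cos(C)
c² = 9² + 6² − 2·9·6·cos(150°)
cos(150°) ≈ -0.866025
c² ≈ 81 + 36 − 108·(-0.866025) ≈ 117 + 93.5307 ≈ 210.531
c ≈ √210.531 ≈ 14.5097

c = 14.51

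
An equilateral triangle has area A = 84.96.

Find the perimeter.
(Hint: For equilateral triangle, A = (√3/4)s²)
A = (√3/4)s²  ⇒  s² = 4A/√3 = 4·84.96/√3 = 339.84/1.73205 ≈ 196.207
s ≈ √196.207 ≈ 14.0074
Perimeter = 3s ≈ 3·14.0074 ≈ 42.0221

Perimeter = 42.02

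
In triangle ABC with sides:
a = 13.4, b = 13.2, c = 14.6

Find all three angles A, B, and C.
Law of cosines for each angle (a² = 179.56, b² = 174.24, c² = 213.16):
cos(A) = (b² + c² − a²)/(2bc) = (174.24 + 213.16 − 179.56)/(2·13.2·14.6) = 207.84/385.44 ≈ 0.539228  ⇒  A ≈ 57.3689°
cos(B) = (a² + c² − b²)/(2ac) = (179.56 + 213.16 − 174.24)/(2·13.4·14.6) = 218.48/391.28 ≈ 0.558373  ⇒  B ≈ 56.0567°
cos(C) = (a² + b² − c²)/(2ab) = (179.56 + 174.24 − 213.16)/(2·13.4·13.2) = 140.64/353.76 ≈ 0.397558  ⇒  C ≈ 66.5744°
Check: A + B + C ≈ 180°

A = 57.37°, B = 56.06°, C = 66.57°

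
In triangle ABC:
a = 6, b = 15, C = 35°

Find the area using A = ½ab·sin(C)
A = ½·a·b·sin(C) = ½·6·15·sin(35°)
sin(35°) ≈ 0.573576
A ≈ ½·90·0.573576 = 45·0.573576 ≈ 25.8109

Area = 25.81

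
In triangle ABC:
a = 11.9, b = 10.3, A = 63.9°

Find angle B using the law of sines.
a/sin(A) = b/sin(B)  ⇒  sin(B) = b·sin(A)/a = 10.3·sin(63.9°)/11.9
sin(63.9°) ≈ 0.898028
sin(B) ≈ 10.3·0.898028/11.9 ≈ 9.24968/11.9 ≈ 0.777284
B = arcsin(0.777284) ≈ 51.0126°
(Since b ≤ a we need B ≤ A, so the obtuse alternative 180° − 51.0126° ≈ 128.987° is rejected.)

B = 51.01°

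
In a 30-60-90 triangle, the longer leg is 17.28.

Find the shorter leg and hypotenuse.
In a 30-60-90 triangle the sides are in ratio 1 : √3 : 2, so short leg = long leg/√3 and hypotenuse = 2·(short leg).
Short leg = 17.28/√3 ≈ 17.28/1.73205 ≈ 9.97661
Hypotenuse = 2·9.97661 ≈ 19.9532

Short leg = 9.977, Hypotenuse = 19.95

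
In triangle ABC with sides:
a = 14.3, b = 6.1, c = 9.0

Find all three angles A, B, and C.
Law of cosines for each angle (a² = 204.49, b² = 37.21, c² = 81):
cos(A) = (b² + c² − a²)/(2bc) = (37.21 + 81 − 204.49)/(2·6.1·9.0) = -86.28/109.8 ≈ -0.785792  ⇒  A ≈ 141.794°
cos(B) = (a² + c² − b²)/(2ac) = (204.49 + 81 − 37.21)/(2·14.3·9.0) = 248.28/257.4 ≈ 0.964569  ⇒  B ≈ 15.2975°
cos(C) = (a² + b² − c²)/(2ab) = (204.49 + 37.21 − 81)/(2·14.3·6.1) = 160.7/174.46 ≈ 0.921128  ⇒  C ≈ 22.9084°
Check: A + B + C ≈ 180°

A = 141.8°, B = 15.3°, C = 22.91°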